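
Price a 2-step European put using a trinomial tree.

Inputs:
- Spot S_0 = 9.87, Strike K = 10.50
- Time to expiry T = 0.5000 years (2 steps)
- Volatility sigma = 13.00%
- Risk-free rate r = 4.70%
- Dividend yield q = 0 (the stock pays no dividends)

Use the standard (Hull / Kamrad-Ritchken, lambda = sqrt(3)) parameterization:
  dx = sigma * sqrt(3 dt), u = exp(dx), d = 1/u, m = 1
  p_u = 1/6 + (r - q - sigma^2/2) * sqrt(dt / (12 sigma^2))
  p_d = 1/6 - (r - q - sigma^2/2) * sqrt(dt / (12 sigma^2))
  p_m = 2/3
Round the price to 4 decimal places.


dt = T/N = 0.250000; dx = sigma*sqrt(3*dt) = 0.112583
u = exp(dx) = 1.119165; d = 1/u = 0.893523
p_u = 0.209468, p_m = 0.666667, p_d = 0.123865
Discount per step: exp(-r*dt) = 0.988319
Stock lattice S(k, j) with j the centered position index:
  k=0: S(0,+0) = 9.8700
  k=1: S(1,-1) = 8.8191; S(1,+0) = 9.8700; S(1,+1) = 11.0462
  k=2: S(2,-2) = 7.8800; S(2,-1) = 8.8191; S(2,+0) = 9.8700; S(2,+1) = 11.0462; S(2,+2) = 12.3625
Terminal payoffs V(N, j) = max(K - S_T, 0):
  V(2,-2) = 2.619958; V(2,-1) = 1.680929; V(2,+0) = 0.630000; V(2,+1) = 0.000000; V(2,+2) = 0.000000
Backward induction: V(k, j) = exp(-r*dt) * [p_u * V(k+1, j+1) + p_m * V(k+1, j) + p_d * V(k+1, j-1)]
  V(1,-1) = exp(-r*dt) * [p_u*0.630000 + p_m*1.680929 + p_d*2.619958] = 1.558683
  V(1,+0) = exp(-r*dt) * [p_u*0.000000 + p_m*0.630000 + p_d*1.680929] = 0.620870
  V(1,+1) = exp(-r*dt) * [p_u*0.000000 + p_m*0.000000 + p_d*0.630000] = 0.077123
  V(0,+0) = exp(-r*dt) * [p_u*0.077123 + p_m*0.620870 + p_d*1.558683] = 0.615856

Answer: Price = V(0,0) = 0.6159


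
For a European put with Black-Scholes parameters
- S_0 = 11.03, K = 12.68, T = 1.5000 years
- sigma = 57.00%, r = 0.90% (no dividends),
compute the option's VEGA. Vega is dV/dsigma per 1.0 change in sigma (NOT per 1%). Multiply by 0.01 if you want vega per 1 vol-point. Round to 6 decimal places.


Answer: Vega = 5.313143

Derivation:
d1 = 0.1686966225; d2 = -0.5294079542
phi(d1) = 0.3933058174; exp(-qT) = 1.0000000000; exp(-rT) = 0.9865907163
Vega = S * exp(-qT) * phi(d1) * sqrt(T) = 11.0300 * 1.0000000000 * 0.3933058174 * 1.2247448714 = 5.313143


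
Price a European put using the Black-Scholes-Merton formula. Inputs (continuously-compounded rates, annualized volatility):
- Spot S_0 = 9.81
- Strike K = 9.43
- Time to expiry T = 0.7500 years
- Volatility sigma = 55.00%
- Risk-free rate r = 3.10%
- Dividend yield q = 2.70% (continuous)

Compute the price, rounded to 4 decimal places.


Answer: Price = 1.5789

Derivation:
d1 = (ln(S/K) + (r - q + 0.5*sigma^2) * T) / (sigma * sqrt(T)) = 0.32739681
d2 = d1 - sigma * sqrt(T) = -0.14891716
exp(-rT) = 0.97701820; exp(-qT) = 0.97995365
P = K * exp(-rT) * N(-d2) - S_0 * exp(-qT) * N(-d1)
N(-d1) = 0.37168389; N(-d2) = 0.55919050
P = 9.4300 * 0.97701820 * 0.55919050 - 9.8100 * 0.97995365 * 0.37168389 = 1.5789


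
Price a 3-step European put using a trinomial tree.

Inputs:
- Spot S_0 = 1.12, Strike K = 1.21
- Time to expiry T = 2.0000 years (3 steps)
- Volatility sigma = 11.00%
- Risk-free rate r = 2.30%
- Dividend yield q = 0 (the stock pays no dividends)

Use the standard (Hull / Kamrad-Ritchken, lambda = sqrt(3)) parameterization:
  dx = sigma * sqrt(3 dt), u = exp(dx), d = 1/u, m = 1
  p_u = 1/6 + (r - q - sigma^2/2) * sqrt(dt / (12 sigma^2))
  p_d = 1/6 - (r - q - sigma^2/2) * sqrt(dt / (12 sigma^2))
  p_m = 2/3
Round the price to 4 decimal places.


Answer: Price = V(0,0) = 0.0925

Derivation:
dt = T/N = 0.666667; dx = sigma*sqrt(3*dt) = 0.155563
u = exp(dx) = 1.168316; d = 1/u = 0.855933
p_u = 0.202986, p_m = 0.666667, p_d = 0.130347
Discount per step: exp(-r*dt) = 0.984784
Stock lattice S(k, j) with j the centered position index:
  k=0: S(0,+0) = 1.1200
  k=1: S(1,-1) = 0.9586; S(1,+0) = 1.1200; S(1,+1) = 1.3085
  k=2: S(2,-2) = 0.8205; S(2,-1) = 0.9586; S(2,+0) = 1.1200; S(2,+1) = 1.3085; S(2,+2) = 1.5288
  k=3: S(3,-3) = 0.7023; S(3,-2) = 0.8205; S(3,-1) = 0.9586; S(3,+0) = 1.1200; S(3,+1) = 1.3085; S(3,+2) = 1.5288; S(3,+3) = 1.7861
Terminal payoffs V(N, j) = max(K - S_T, 0):
  V(3,-3) = 0.507677; V(3,-2) = 0.389465; V(3,-1) = 0.251355; V(3,+0) = 0.090000; V(3,+1) = 0.000000; V(3,+2) = 0.000000; V(3,+3) = 0.000000
Backward induction: V(k, j) = exp(-r*dt) * [p_u * V(k+1, j+1) + p_m * V(k+1, j) + p_d * V(k+1, j-1)]
  V(2,-2) = exp(-r*dt) * [p_u*0.251355 + p_m*0.389465 + p_d*0.507677] = 0.371105
  V(2,-1) = exp(-r*dt) * [p_u*0.090000 + p_m*0.251355 + p_d*0.389465] = 0.233004
  V(2,+0) = exp(-r*dt) * [p_u*0.000000 + p_m*0.090000 + p_d*0.251355] = 0.091352
  V(2,+1) = exp(-r*dt) * [p_u*0.000000 + p_m*0.000000 + p_d*0.090000] = 0.011553
  V(2,+2) = exp(-r*dt) * [p_u*0.000000 + p_m*0.000000 + p_d*0.000000] = 0.000000
  V(1,-1) = exp(-r*dt) * [p_u*0.091352 + p_m*0.233004 + p_d*0.371105] = 0.218870
  V(1,+0) = exp(-r*dt) * [p_u*0.011553 + p_m*0.091352 + p_d*0.233004] = 0.092193
  V(1,+1) = exp(-r*dt) * [p_u*0.000000 + p_m*0.011553 + p_d*0.091352] = 0.019311
  V(0,+0) = exp(-r*dt) * [p_u*0.019311 + p_m*0.092193 + p_d*0.218870] = 0.092482


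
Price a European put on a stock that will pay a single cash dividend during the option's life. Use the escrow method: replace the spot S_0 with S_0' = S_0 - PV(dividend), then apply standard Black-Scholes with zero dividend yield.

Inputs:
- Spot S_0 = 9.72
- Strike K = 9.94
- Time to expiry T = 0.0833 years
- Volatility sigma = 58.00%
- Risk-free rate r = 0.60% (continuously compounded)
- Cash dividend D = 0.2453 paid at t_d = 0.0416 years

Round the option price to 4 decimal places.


PV(D) = D * exp(-r * t_d) = 0.2453 * 0.99975043 = 0.24523878
S_0' = S_0 - PV(D) = 9.7200 - 0.24523878 = 9.47476122
d1 = (ln(S_0'/K) + (r + sigma^2/2)*T) / (sigma*sqrt(T)) = -0.19967140
d2 = d1 - sigma*sqrt(T) = -0.36706949
exp(-rT) = 0.99950032
N(-d1) = 0.57913121; N(-d2) = 0.64321641
P = K * exp(-rT) * N(-d2) - S_0' * N(-d1) = 9.9400 * 0.99950032 * 0.64321641 - 9.47476122 * 0.57913121 = 0.9032

Answer: Price = 0.9032


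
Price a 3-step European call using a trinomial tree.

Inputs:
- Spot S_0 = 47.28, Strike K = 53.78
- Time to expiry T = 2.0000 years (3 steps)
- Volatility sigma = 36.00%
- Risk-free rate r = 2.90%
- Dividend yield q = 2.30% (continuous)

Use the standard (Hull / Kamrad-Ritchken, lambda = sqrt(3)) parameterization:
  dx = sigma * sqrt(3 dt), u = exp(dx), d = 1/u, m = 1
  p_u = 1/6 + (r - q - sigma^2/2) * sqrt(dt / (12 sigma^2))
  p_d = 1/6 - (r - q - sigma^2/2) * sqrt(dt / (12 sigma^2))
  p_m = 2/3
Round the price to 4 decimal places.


Answer: Price = V(0,0) = 6.9668

Derivation:
dt = T/N = 0.666667; dx = sigma*sqrt(3*dt) = 0.509117
u = exp(dx) = 1.663821; d = 1/u = 0.601026
p_u = 0.128169, p_m = 0.666667, p_d = 0.205165
Discount per step: exp(-r*dt) = 0.980852
Stock lattice S(k, j) with j the centered position index:
  k=0: S(0,+0) = 47.2800
  k=1: S(1,-1) = 28.4165; S(1,+0) = 47.2800; S(1,+1) = 78.6655
  k=2: S(2,-2) = 17.0791; S(2,-1) = 28.4165; S(2,+0) = 47.2800; S(2,+1) = 78.6655; S(2,+2) = 130.8853
  k=3: S(3,-3) = 10.2650; S(3,-2) = 17.0791; S(3,-1) = 28.4165; S(3,+0) = 47.2800; S(3,+1) = 78.6655; S(3,+2) = 130.8853; S(3,+3) = 217.7697
Terminal payoffs V(N, j) = max(S_T - K, 0):
  V(3,-3) = 0.000000; V(3,-2) = 0.000000; V(3,-1) = 0.000000; V(3,+0) = 0.000000; V(3,+1) = 24.885466; V(3,+2) = 77.105270; V(3,+3) = 163.989687
Backward induction: V(k, j) = exp(-r*dt) * [p_u * V(k+1, j+1) + p_m * V(k+1, j) + p_d * V(k+1, j-1)]
  V(2,-2) = exp(-r*dt) * [p_u*0.000000 + p_m*0.000000 + p_d*0.000000] = 0.000000
  V(2,-1) = exp(-r*dt) * [p_u*0.000000 + p_m*0.000000 + p_d*0.000000] = 0.000000
  V(2,+0) = exp(-r*dt) * [p_u*24.885466 + p_m*0.000000 + p_d*0.000000] = 3.128464
  V(2,+1) = exp(-r*dt) * [p_u*77.105270 + p_m*24.885466 + p_d*0.000000] = 25.965896
  V(2,+2) = exp(-r*dt) * [p_u*163.989687 + p_m*77.105270 + p_d*24.885466] = 76.042998
  V(1,-1) = exp(-r*dt) * [p_u*3.128464 + p_m*0.000000 + p_d*0.000000] = 0.393293
  V(1,+0) = exp(-r*dt) * [p_u*25.965896 + p_m*3.128464 + p_d*0.000000] = 5.309997
  V(1,+1) = exp(-r*dt) * [p_u*76.042998 + p_m*25.965896 + p_d*3.128464] = 27.168409
  V(0,+0) = exp(-r*dt) * [p_u*27.168409 + p_m*5.309997 + p_d*0.393293] = 6.966823


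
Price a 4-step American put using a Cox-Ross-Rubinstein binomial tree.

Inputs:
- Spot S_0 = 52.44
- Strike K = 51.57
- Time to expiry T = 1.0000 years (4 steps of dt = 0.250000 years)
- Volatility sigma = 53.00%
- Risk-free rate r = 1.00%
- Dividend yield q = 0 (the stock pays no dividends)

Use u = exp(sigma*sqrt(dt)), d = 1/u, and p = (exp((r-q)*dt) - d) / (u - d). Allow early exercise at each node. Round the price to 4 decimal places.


dt = T/N = 0.250000
u = exp(sigma*sqrt(dt)) = 1.303431; d = 1/u = 0.767206
p = (exp((r-q)*dt) - d) / (u - d) = 0.438803
Discount per step: exp(-r*dt) = 0.997503
Stock lattice S(k, i) with i counting down-moves:
  k=0: S(0,0) = 52.4400
  k=1: S(1,0) = 68.3519; S(1,1) = 40.2323
  k=2: S(2,0) = 89.0920; S(2,1) = 52.4400; S(2,2) = 30.8664
  k=3: S(3,0) = 116.1253; S(3,1) = 68.3519; S(3,2) = 40.2323; S(3,3) = 23.6809
  k=4: S(4,0) = 151.3613; S(4,1) = 89.0920; S(4,2) = 52.4400; S(4,3) = 30.8664; S(4,4) = 18.1681
Terminal payoffs V(N, i) = max(K - S_T, 0):
  V(4,0) = 0.000000; V(4,1) = 0.000000; V(4,2) = 0.000000; V(4,3) = 20.703555; V(4,4) = 33.401857
Backward induction: V(k, i) = exp(-r*dt) * [p * V(k+1, i) + (1-p) * V(k+1, i+1)]; then take max(V_cont, immediate exercise) for American.
  V(3,0) = exp(-r*dt) * [p*0.000000 + (1-p)*0.000000] = 0.000000; exercise = 0.000000; V(3,0) = max -> 0.000000
  V(3,1) = exp(-r*dt) * [p*0.000000 + (1-p)*0.000000] = 0.000000; exercise = 0.000000; V(3,1) = max -> 0.000000
  V(3,2) = exp(-r*dt) * [p*0.000000 + (1-p)*20.703555] = 11.589761; exercise = 11.337720; V(3,2) = max -> 11.589761
  V(3,3) = exp(-r*dt) * [p*20.703555 + (1-p)*33.401857] = 27.760316; exercise = 27.889080; V(3,3) = max -> 27.889080
  V(2,0) = exp(-r*dt) * [p*0.000000 + (1-p)*0.000000] = 0.000000; exercise = 0.000000; V(2,0) = max -> 0.000000
  V(2,1) = exp(-r*dt) * [p*0.000000 + (1-p)*11.589761] = 6.487899; exercise = 0.000000; V(2,1) = max -> 6.487899
  V(2,2) = exp(-r*dt) * [p*11.589761 + (1-p)*27.889080] = 20.685112; exercise = 20.703555; V(2,2) = max -> 20.703555
  V(1,0) = exp(-r*dt) * [p*0.000000 + (1-p)*6.487899] = 3.631898; exercise = 0.000000; V(1,0) = max -> 3.631898
  V(1,1) = exp(-r*dt) * [p*6.487899 + (1-p)*20.703555] = 14.429563; exercise = 11.337720; V(1,1) = max -> 14.429563
  V(0,0) = exp(-r*dt) * [p*3.631898 + (1-p)*14.429563] = 9.667316; exercise = 0.000000; V(0,0) = max -> 9.667316

Answer: Price = V(0,0) = 9.6673


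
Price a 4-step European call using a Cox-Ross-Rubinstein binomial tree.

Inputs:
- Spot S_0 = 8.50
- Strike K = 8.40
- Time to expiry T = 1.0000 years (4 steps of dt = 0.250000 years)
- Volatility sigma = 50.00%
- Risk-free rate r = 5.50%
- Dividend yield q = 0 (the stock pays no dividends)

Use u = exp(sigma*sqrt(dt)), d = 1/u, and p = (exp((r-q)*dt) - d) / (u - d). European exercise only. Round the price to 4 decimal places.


Answer: Price = V(0,0) = 1.8317

Derivation:
dt = T/N = 0.250000
u = exp(sigma*sqrt(dt)) = 1.284025; d = 1/u = 0.778801
p = (exp((r-q)*dt) - d) / (u - d) = 0.465227
Discount per step: exp(-r*dt) = 0.986344
Stock lattice S(k, i) with i counting down-moves:
  k=0: S(0,0) = 8.5000
  k=1: S(1,0) = 10.9142; S(1,1) = 6.6198
  k=2: S(2,0) = 14.0141; S(2,1) = 8.5000; S(2,2) = 5.1555
  k=3: S(3,0) = 17.9945; S(3,1) = 10.9142; S(3,2) = 6.6198; S(3,3) = 4.0151
  k=4: S(4,0) = 23.1054; S(4,1) = 14.0141; S(4,2) = 8.5000; S(4,3) = 5.1555; S(4,4) = 3.1270
Terminal payoffs V(N, i) = max(S_T - K, 0):
  V(4,0) = 14.705396; V(4,1) = 5.614131; V(4,2) = 0.100000; V(4,3) = 0.000000; V(4,4) = 0.000000
Backward induction: V(k, i) = exp(-r*dt) * [p * V(k+1, i) + (1-p) * V(k+1, i+1)].
  V(3,0) = exp(-r*dt) * [p*14.705396 + (1-p)*5.614131] = 9.709210
  V(3,1) = exp(-r*dt) * [p*5.614131 + (1-p)*0.100000] = 2.628926
  V(3,2) = exp(-r*dt) * [p*0.100000 + (1-p)*0.000000] = 0.045887
  V(3,3) = exp(-r*dt) * [p*0.000000 + (1-p)*0.000000] = 0.000000
  V(2,0) = exp(-r*dt) * [p*9.709210 + (1-p)*2.628926] = 5.841983
  V(2,1) = exp(-r*dt) * [p*2.628926 + (1-p)*0.045887] = 1.230550
  V(2,2) = exp(-r*dt) * [p*0.045887 + (1-p)*0.000000] = 0.021057
  V(1,0) = exp(-r*dt) * [p*5.841983 + (1-p)*1.230550] = 3.329813
  V(1,1) = exp(-r*dt) * [p*1.230550 + (1-p)*0.021057] = 0.575774
  V(0,0) = exp(-r*dt) * [p*3.329813 + (1-p)*0.575774] = 1.831668


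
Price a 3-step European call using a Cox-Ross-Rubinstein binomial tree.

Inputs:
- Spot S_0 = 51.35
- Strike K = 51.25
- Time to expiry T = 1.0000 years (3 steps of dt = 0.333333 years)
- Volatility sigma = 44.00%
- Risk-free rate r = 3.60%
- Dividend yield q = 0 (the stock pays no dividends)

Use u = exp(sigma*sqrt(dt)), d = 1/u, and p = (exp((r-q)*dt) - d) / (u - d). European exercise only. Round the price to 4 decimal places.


dt = T/N = 0.333333
u = exp(sigma*sqrt(dt)) = 1.289216; d = 1/u = 0.775665
p = (exp((r-q)*dt) - d) / (u - d) = 0.460338
Discount per step: exp(-r*dt) = 0.988072
Stock lattice S(k, i) with i counting down-moves:
  k=0: S(0,0) = 51.3500
  k=1: S(1,0) = 66.2012; S(1,1) = 39.8304
  k=2: S(2,0) = 85.3477; S(2,1) = 51.3500; S(2,2) = 30.8951
  k=3: S(3,0) = 110.0316; S(3,1) = 66.2012; S(3,2) = 39.8304; S(3,3) = 23.9642
Terminal payoffs V(N, i) = max(S_T - K, 0):
  V(3,0) = 58.781566; V(3,1) = 14.951231; V(3,2) = 0.000000; V(3,3) = 0.000000
Backward induction: V(k, i) = exp(-r*dt) * [p * V(k+1, i) + (1-p) * V(k+1, i+1)].
  V(2,0) = exp(-r*dt) * [p*58.781566 + (1-p)*14.951231] = 34.708997
  V(2,1) = exp(-r*dt) * [p*14.951231 + (1-p)*0.000000] = 6.800527
  V(2,2) = exp(-r*dt) * [p*0.000000 + (1-p)*0.000000] = 0.000000
  V(1,0) = exp(-r*dt) * [p*34.708997 + (1-p)*6.800527] = 19.413499
  V(1,1) = exp(-r*dt) * [p*6.800527 + (1-p)*0.000000] = 3.093201
  V(0,0) = exp(-r*dt) * [p*19.413499 + (1-p)*3.093201] = 10.479548

Answer: Price = V(0,0) = 10.4795


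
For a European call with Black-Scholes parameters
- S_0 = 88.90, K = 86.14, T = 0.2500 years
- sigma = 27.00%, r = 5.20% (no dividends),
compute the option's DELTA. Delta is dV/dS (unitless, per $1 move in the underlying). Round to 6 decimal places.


d1 = 0.3974130585; d2 = 0.2624130585
phi(d1) = 0.3686501813; exp(-qT) = 1.0000000000; exp(-rT) = 0.9870841350
N(d1) = 0.6544685563
Delta = exp(-qT) * N(d1) = 1.0000000000 * 0.6544685563 = 0.654469

Answer: Delta = 0.654469


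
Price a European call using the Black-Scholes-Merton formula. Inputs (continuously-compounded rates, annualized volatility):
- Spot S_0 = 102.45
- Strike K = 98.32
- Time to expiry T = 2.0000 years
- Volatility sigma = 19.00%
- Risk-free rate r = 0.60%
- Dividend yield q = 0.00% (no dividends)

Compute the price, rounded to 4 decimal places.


d1 = (ln(S/K) + (r - q + 0.5*sigma^2) * T) / (sigma * sqrt(T)) = 0.33214447
d2 = d1 - sigma * sqrt(T) = 0.06344389
exp(-rT) = 0.98807171; exp(-qT) = 1.00000000
C = S_0 * exp(-qT) * N(d1) - K * exp(-rT) * N(d2)
N(d1) = 0.63010991; N(d2) = 0.52529348
C = 102.4500 * 1.00000000 * 0.63010991 - 98.3200 * 0.98807171 * 0.52529348 = 13.5240

Answer: Price = 13.5240


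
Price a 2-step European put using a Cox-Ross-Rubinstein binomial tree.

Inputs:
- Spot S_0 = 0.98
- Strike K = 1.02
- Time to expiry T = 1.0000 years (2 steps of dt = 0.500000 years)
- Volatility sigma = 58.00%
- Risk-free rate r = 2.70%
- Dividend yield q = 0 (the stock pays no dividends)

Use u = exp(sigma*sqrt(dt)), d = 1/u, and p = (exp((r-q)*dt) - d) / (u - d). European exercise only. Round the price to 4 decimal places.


Answer: Price = V(0,0) = 0.2149

Derivation:
dt = T/N = 0.500000
u = exp(sigma*sqrt(dt)) = 1.507002; d = 1/u = 0.663569
p = (exp((r-q)*dt) - d) / (u - d) = 0.414997
Discount per step: exp(-r*dt) = 0.986591
Stock lattice S(k, i) with i counting down-moves:
  k=0: S(0,0) = 0.9800
  k=1: S(1,0) = 1.4769; S(1,1) = 0.6503
  k=2: S(2,0) = 2.2256; S(2,1) = 0.9800; S(2,2) = 0.4315
Terminal payoffs V(N, i) = max(K - S_T, 0):
  V(2,0) = 0.000000; V(2,1) = 0.040000; V(2,2) = 0.588482
Backward induction: V(k, i) = exp(-r*dt) * [p * V(k+1, i) + (1-p) * V(k+1, i+1)].
  V(1,0) = exp(-r*dt) * [p*0.000000 + (1-p)*0.040000] = 0.023086
  V(1,1) = exp(-r*dt) * [p*0.040000 + (1-p)*0.588482] = 0.356025
  V(0,0) = exp(-r*dt) * [p*0.023086 + (1-p)*0.356025] = 0.214935


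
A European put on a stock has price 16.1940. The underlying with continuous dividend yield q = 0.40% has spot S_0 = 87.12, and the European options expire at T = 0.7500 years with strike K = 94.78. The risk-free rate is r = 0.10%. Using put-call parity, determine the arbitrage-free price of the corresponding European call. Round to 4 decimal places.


Answer: Call price = 8.3441

Derivation:
Put-call parity: C - P = S_0 * exp(-qT) - K * exp(-rT).
S_0 * exp(-qT) = 87.1200 * 0.99700450 = 86.85903165
K * exp(-rT) = 94.7800 * 0.99925028 = 94.70894165
C = P + S*exp(-qT) - K*exp(-rT)
C = 16.1940 + 86.85903165 - 94.70894165 = 8.3441


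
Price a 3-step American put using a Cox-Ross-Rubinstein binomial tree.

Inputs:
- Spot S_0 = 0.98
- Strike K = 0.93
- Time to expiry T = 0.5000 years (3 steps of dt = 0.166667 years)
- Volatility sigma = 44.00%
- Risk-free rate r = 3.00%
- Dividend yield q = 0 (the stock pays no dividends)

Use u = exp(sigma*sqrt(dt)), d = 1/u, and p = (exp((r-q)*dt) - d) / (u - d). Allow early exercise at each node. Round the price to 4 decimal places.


dt = T/N = 0.166667
u = exp(sigma*sqrt(dt)) = 1.196774; d = 1/u = 0.835580
p = (exp((r-q)*dt) - d) / (u - d) = 0.469091
Discount per step: exp(-r*dt) = 0.995012
Stock lattice S(k, i) with i counting down-moves:
  k=0: S(0,0) = 0.9800
  k=1: S(1,0) = 1.1728; S(1,1) = 0.8189
  k=2: S(2,0) = 1.4036; S(2,1) = 0.9800; S(2,2) = 0.6842
  k=3: S(3,0) = 1.6798; S(3,1) = 1.1728; S(3,2) = 0.8189; S(3,3) = 0.5717
Terminal payoffs V(N, i) = max(K - S_T, 0):
  V(3,0) = 0.000000; V(3,1) = 0.000000; V(3,2) = 0.111132; V(3,3) = 0.358271
Backward induction: V(k, i) = exp(-r*dt) * [p * V(k+1, i) + (1-p) * V(k+1, i+1)]; then take max(V_cont, immediate exercise) for American.
  V(2,0) = exp(-r*dt) * [p*0.000000 + (1-p)*0.000000] = 0.000000; exercise = 0.000000; V(2,0) = max -> 0.000000
  V(2,1) = exp(-r*dt) * [p*0.000000 + (1-p)*0.111132] = 0.058707; exercise = 0.000000; V(2,1) = max -> 0.058707
  V(2,2) = exp(-r*dt) * [p*0.111132 + (1-p)*0.358271] = 0.241132; exercise = 0.245770; V(2,2) = max -> 0.245770
  V(1,0) = exp(-r*dt) * [p*0.000000 + (1-p)*0.058707] = 0.031012; exercise = 0.000000; V(1,0) = max -> 0.031012
  V(1,1) = exp(-r*dt) * [p*0.058707 + (1-p)*0.245770] = 0.157232; exercise = 0.111132; V(1,1) = max -> 0.157232
  V(0,0) = exp(-r*dt) * [p*0.031012 + (1-p)*0.157232] = 0.097535; exercise = 0.000000; V(0,0) = max -> 0.097535

Answer: Price = V(0,0) = 0.0975


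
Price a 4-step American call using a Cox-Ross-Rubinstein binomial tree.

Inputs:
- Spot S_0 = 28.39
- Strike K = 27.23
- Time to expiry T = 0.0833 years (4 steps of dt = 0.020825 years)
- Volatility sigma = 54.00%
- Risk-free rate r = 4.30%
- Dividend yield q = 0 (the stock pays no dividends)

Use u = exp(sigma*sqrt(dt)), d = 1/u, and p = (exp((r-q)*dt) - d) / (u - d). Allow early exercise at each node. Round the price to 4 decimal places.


Answer: Price = V(0,0) = 2.4763

Derivation:
dt = T/N = 0.020825
u = exp(sigma*sqrt(dt)) = 1.081043; d = 1/u = 0.925032
p = (exp((r-q)*dt) - d) / (u - d) = 0.486271
Discount per step: exp(-r*dt) = 0.999105
Stock lattice S(k, i) with i counting down-moves:
  k=0: S(0,0) = 28.3900
  k=1: S(1,0) = 30.6908; S(1,1) = 26.2617
  k=2: S(2,0) = 33.1781; S(2,1) = 28.3900; S(2,2) = 24.2929
  k=3: S(3,0) = 35.8670; S(3,1) = 30.6908; S(3,2) = 26.2617; S(3,3) = 22.4717
  k=4: S(4,0) = 38.7738; S(4,1) = 33.1781; S(4,2) = 28.3900; S(4,3) = 24.2929; S(4,4) = 20.7870
Terminal payoffs V(N, i) = max(S_T - K, 0):
  V(4,0) = 11.543761; V(4,1) = 5.948111; V(4,2) = 1.160000; V(4,3) = 0.000000; V(4,4) = 0.000000
Backward induction: V(k, i) = exp(-r*dt) * [p * V(k+1, i) + (1-p) * V(k+1, i+1)]; then take max(V_cont, immediate exercise) for American.
  V(3,0) = exp(-r*dt) * [p*11.543761 + (1-p)*5.948111] = 8.661352; exercise = 8.636979; V(3,0) = max -> 8.661352
  V(3,1) = exp(-r*dt) * [p*5.948111 + (1-p)*1.160000] = 3.485195; exercise = 3.460822; V(3,1) = max -> 3.485195
  V(3,2) = exp(-r*dt) * [p*1.160000 + (1-p)*0.000000] = 0.563569; exercise = 0.000000; V(3,2) = max -> 0.563569
  V(3,3) = exp(-r*dt) * [p*0.000000 + (1-p)*0.000000] = 0.000000; exercise = 0.000000; V(3,3) = max -> 0.000000
  V(2,0) = exp(-r*dt) * [p*8.661352 + (1-p)*3.485195] = 5.996835; exercise = 5.948111; V(2,0) = max -> 5.996835
  V(2,1) = exp(-r*dt) * [p*3.485195 + (1-p)*0.563569] = 1.982494; exercise = 1.160000; V(2,1) = max -> 1.982494
  V(2,2) = exp(-r*dt) * [p*0.563569 + (1-p)*0.000000] = 0.273802; exercise = 0.000000; V(2,2) = max -> 0.273802
  V(1,0) = exp(-r*dt) * [p*5.996835 + (1-p)*1.982494] = 3.931028; exercise = 3.460822; V(1,0) = max -> 3.931028
  V(1,1) = exp(-r*dt) * [p*1.982494 + (1-p)*0.273802] = 1.103700; exercise = 0.000000; V(1,1) = max -> 1.103700
  V(0,0) = exp(-r*dt) * [p*3.931028 + (1-p)*1.103700] = 2.476328; exercise = 1.160000; V(0,0) = max -> 2.476328


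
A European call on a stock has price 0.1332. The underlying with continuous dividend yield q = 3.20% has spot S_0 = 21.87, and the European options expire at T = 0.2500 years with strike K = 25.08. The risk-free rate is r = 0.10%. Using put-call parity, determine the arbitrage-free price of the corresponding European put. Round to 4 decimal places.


Answer: Put price = 3.5112

Derivation:
Put-call parity: C - P = S_0 * exp(-qT) - K * exp(-rT).
S_0 * exp(-qT) = 21.8700 * 0.99203191 = 21.69573798
K * exp(-rT) = 25.0800 * 0.99975003 = 25.07373078
P = C - S*exp(-qT) + K*exp(-rT)
P = 0.1332 - 21.69573798 + 25.07373078 = 3.5112


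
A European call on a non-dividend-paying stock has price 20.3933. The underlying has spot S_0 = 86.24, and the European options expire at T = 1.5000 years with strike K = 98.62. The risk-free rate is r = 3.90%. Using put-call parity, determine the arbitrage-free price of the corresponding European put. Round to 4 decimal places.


Put-call parity: C - P = S_0 * exp(-qT) - K * exp(-rT).
S_0 * exp(-qT) = 86.2400 * 1.00000000 = 86.24000000
K * exp(-rT) = 98.6200 * 0.94317824 = 93.01623807
P = C - S*exp(-qT) + K*exp(-rT)
P = 20.3933 - 86.24000000 + 93.01623807 = 27.1695

Answer: Put price = 27.1695


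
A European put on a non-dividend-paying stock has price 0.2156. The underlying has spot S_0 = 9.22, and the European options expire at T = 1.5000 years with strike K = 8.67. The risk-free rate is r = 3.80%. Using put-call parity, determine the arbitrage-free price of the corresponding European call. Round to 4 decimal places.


Put-call parity: C - P = S_0 * exp(-qT) - K * exp(-rT).
S_0 * exp(-qT) = 9.2200 * 1.00000000 = 9.22000000
K * exp(-rT) = 8.6700 * 0.94459407 = 8.18963058
C = P + S*exp(-qT) - K*exp(-rT)
C = 0.2156 + 9.22000000 - 8.18963058 = 1.2460

Answer: Call price = 1.2460


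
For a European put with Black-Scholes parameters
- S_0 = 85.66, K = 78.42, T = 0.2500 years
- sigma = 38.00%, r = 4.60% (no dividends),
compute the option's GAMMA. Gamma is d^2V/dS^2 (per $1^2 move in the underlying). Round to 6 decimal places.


d1 = 0.6202998701; d2 = 0.4302998701
phi(d1) = 0.3291227500; exp(-qT) = 1.0000000000; exp(-rT) = 0.9885658722
Gamma = exp(-qT) * phi(d1) / (S * sigma * sqrt(T)) = 1.0000000000 * 0.3291227500 / (85.6600 * 0.3800 * 0.5000000000) = 0.020222

Answer: Gamma = 0.020222


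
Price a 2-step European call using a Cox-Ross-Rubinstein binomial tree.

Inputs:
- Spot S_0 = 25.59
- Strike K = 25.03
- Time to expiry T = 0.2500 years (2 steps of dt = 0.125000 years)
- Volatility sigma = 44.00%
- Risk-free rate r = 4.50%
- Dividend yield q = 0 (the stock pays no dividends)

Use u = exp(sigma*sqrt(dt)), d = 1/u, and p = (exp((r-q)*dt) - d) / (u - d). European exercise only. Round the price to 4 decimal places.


Answer: Price = V(0,0) = 2.5246

Derivation:
dt = T/N = 0.125000
u = exp(sigma*sqrt(dt)) = 1.168316; d = 1/u = 0.855933
p = (exp((r-q)*dt) - d) / (u - d) = 0.479245
Discount per step: exp(-r*dt) = 0.994391
Stock lattice S(k, i) with i counting down-moves:
  k=0: S(0,0) = 25.5900
  k=1: S(1,0) = 29.8972; S(1,1) = 21.9033
  k=2: S(2,0) = 34.9294; S(2,1) = 25.5900; S(2,2) = 18.7478
Terminal payoffs V(N, i) = max(S_T - K, 0):
  V(2,0) = 9.899391; V(2,1) = 0.560000; V(2,2) = 0.000000
Backward induction: V(k, i) = exp(-r*dt) * [p * V(k+1, i) + (1-p) * V(k+1, i+1)].
  V(1,0) = exp(-r*dt) * [p*9.899391 + (1-p)*0.560000] = 5.007608
  V(1,1) = exp(-r*dt) * [p*0.560000 + (1-p)*0.000000] = 0.266872
  V(0,0) = exp(-r*dt) * [p*5.007608 + (1-p)*0.266872] = 2.524604


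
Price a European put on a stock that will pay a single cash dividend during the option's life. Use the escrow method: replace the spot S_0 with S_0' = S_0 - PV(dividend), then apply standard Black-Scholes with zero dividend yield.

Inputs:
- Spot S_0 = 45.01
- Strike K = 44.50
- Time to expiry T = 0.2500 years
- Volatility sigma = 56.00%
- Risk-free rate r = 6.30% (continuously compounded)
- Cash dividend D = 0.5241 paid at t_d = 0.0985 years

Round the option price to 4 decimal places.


PV(D) = D * exp(-r * t_d) = 0.5241 * 0.99381371 = 0.52085777
S_0' = S_0 - PV(D) = 45.0100 - 0.52085777 = 44.48914223
d1 = (ln(S_0'/K) + (r + sigma^2/2)*T) / (sigma*sqrt(T)) = 0.19537848
d2 = d1 - sigma*sqrt(T) = -0.08462152
exp(-rT) = 0.98437338
N(-d1) = 0.42254833; N(-d2) = 0.53371885
P = K * exp(-rT) * N(-d2) - S_0' * N(-d1) = 44.5000 * 0.98437338 * 0.53371885 - 44.48914223 * 0.42254833 = 4.5805

Answer: Price = 4.5805


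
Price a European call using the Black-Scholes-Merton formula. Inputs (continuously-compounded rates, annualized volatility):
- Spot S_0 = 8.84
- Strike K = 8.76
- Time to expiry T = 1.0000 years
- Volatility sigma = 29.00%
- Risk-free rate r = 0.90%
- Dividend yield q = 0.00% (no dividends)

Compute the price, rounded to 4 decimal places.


Answer: Price = 1.0912

Derivation:
d1 = (ln(S/K) + (r - q + 0.5*sigma^2) * T) / (sigma * sqrt(T)) = 0.20738266
d2 = d1 - sigma * sqrt(T) = -0.08261734
exp(-rT) = 0.99104038; exp(-qT) = 1.00000000
C = S_0 * exp(-qT) * N(d1) - K * exp(-rT) * N(d2)
N(d1) = 0.58214449; N(d2) = 0.46707791
C = 8.8400 * 1.00000000 * 0.58214449 - 8.7600 * 0.99104038 * 0.46707791 = 1.0912


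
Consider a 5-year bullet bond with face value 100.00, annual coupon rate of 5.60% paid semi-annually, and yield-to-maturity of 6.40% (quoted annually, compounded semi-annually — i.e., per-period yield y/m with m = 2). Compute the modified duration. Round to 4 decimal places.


Answer: Modified duration = 4.2807

Derivation:
Coupon per period c = face * coupon_rate / m = 2.800000
Periods per year m = 2; per-period yield y/m = 0.032000
Number of cashflows N = 10
Cashflows (t years, CF_t, discount factor 1/(1+y/m)^(m*t), PV):
  t = 0.5000: CF_t = 2.800000, DF = 0.968992, PV = 2.713178
  t = 1.0000: CF_t = 2.800000, DF = 0.938946, PV = 2.629049
  t = 1.5000: CF_t = 2.800000, DF = 0.909831, PV = 2.547528
  t = 2.0000: CF_t = 2.800000, DF = 0.881620, PV = 2.468535
  t = 2.5000: CF_t = 2.800000, DF = 0.854283, PV = 2.391991
  t = 3.0000: CF_t = 2.800000, DF = 0.827793, PV = 2.317821
  t = 3.5000: CF_t = 2.800000, DF = 0.802125, PV = 2.245950
  t = 4.0000: CF_t = 2.800000, DF = 0.777253, PV = 2.176308
  t = 4.5000: CF_t = 2.800000, DF = 0.753152, PV = 2.108826
  t = 5.0000: CF_t = 102.800000, DF = 0.729799, PV = 75.023296
Price P = sum_t PV_t = 96.622483
First compute Macaulay numerator sum_t t * PV_t:
  t * PV_t at t = 0.5000: 1.356589
  t * PV_t at t = 1.0000: 2.629049
  t * PV_t at t = 1.5000: 3.821292
  t * PV_t at t = 2.0000: 4.937069
  t * PV_t at t = 2.5000: 5.979978
  t * PV_t at t = 3.0000: 6.953462
  t * PV_t at t = 3.5000: 7.860826
  t * PV_t at t = 4.0000: 8.705234
  t * PV_t at t = 4.5000: 9.489717
  t * PV_t at t = 5.0000: 375.116481
Macaulay duration D = 426.849698 / 96.622483 = 4.417706
Modified duration = D / (1 + y/m) = 4.417706 / (1 + 0.032000) = 4.280723


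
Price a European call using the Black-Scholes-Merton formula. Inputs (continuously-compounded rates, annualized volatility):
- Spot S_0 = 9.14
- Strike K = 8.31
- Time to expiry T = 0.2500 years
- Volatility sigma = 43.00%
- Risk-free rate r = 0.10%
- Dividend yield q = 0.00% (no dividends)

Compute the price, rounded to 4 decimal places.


d1 = (ln(S/K) + (r - q + 0.5*sigma^2) * T) / (sigma * sqrt(T)) = 0.55145710
d2 = d1 - sigma * sqrt(T) = 0.33645710
exp(-rT) = 0.99975003; exp(-qT) = 1.00000000
C = S_0 * exp(-qT) * N(d1) - K * exp(-rT) * N(d2)
N(d1) = 0.70933982; N(d2) = 0.63173690
C = 9.1400 * 1.00000000 * 0.70933982 - 8.3100 * 0.99975003 * 0.63173690 = 1.2349

Answer: Price = 1.2349


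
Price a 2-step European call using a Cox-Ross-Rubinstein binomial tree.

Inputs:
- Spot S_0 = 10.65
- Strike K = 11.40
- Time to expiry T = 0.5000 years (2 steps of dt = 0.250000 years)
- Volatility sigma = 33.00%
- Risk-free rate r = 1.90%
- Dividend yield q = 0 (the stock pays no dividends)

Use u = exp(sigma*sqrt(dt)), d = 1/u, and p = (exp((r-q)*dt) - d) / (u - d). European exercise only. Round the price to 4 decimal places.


dt = T/N = 0.250000
u = exp(sigma*sqrt(dt)) = 1.179393; d = 1/u = 0.847894
p = (exp((r-q)*dt) - d) / (u - d) = 0.473206
Discount per step: exp(-r*dt) = 0.995261
Stock lattice S(k, i) with i counting down-moves:
  k=0: S(0,0) = 10.6500
  k=1: S(1,0) = 12.5605; S(1,1) = 9.0301
  k=2: S(2,0) = 14.8138; S(2,1) = 10.6500; S(2,2) = 7.6565
Terminal payoffs V(N, i) = max(S_T - K, 0):
  V(2,0) = 3.413811; V(2,1) = 0.000000; V(2,2) = 0.000000
Backward induction: V(k, i) = exp(-r*dt) * [p * V(k+1, i) + (1-p) * V(k+1, i+1)].
  V(1,0) = exp(-r*dt) * [p*3.413811 + (1-p)*0.000000] = 1.607781
  V(1,1) = exp(-r*dt) * [p*0.000000 + (1-p)*0.000000] = 0.000000
  V(0,0) = exp(-r*dt) * [p*1.607781 + (1-p)*0.000000] = 0.757207

Answer: Price = V(0,0) = 0.7572


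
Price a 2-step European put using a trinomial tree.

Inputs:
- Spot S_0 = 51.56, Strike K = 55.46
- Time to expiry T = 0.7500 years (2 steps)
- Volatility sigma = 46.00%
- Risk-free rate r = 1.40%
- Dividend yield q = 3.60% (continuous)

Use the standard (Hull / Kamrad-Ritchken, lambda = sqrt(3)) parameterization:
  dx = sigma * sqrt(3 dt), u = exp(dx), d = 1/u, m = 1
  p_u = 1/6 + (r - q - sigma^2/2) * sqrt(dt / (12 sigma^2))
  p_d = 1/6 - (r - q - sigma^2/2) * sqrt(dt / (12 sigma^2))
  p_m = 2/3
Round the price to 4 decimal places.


Answer: Price = V(0,0) = 10.3488

Derivation:
dt = T/N = 0.375000; dx = sigma*sqrt(3*dt) = 0.487904
u = exp(dx) = 1.628898; d = 1/u = 0.613912
p_u = 0.117553, p_m = 0.666667, p_d = 0.215780
Discount per step: exp(-r*dt) = 0.994764
Stock lattice S(k, j) with j the centered position index:
  k=0: S(0,+0) = 51.5600
  k=1: S(1,-1) = 31.6533; S(1,+0) = 51.5600; S(1,+1) = 83.9860
  k=2: S(2,-2) = 19.4323; S(2,-1) = 31.6533; S(2,+0) = 51.5600; S(2,+1) = 83.9860; S(2,+2) = 136.8046
Terminal payoffs V(N, j) = max(K - S_T, 0):
  V(2,-2) = 36.027657; V(2,-1) = 23.806697; V(2,+0) = 3.900000; V(2,+1) = 0.000000; V(2,+2) = 0.000000
Backward induction: V(k, j) = exp(-r*dt) * [p_u * V(k+1, j+1) + p_m * V(k+1, j) + p_d * V(k+1, j-1)]
  V(1,-1) = exp(-r*dt) * [p_u*3.900000 + p_m*23.806697 + p_d*36.027657] = 23.977420
  V(1,+0) = exp(-r*dt) * [p_u*0.000000 + p_m*3.900000 + p_d*23.806697] = 7.696493
  V(1,+1) = exp(-r*dt) * [p_u*0.000000 + p_m*0.000000 + p_d*3.900000] = 0.837135
  V(0,+0) = exp(-r*dt) * [p_u*0.837135 + p_m*7.696493 + p_d*23.977420] = 10.348773


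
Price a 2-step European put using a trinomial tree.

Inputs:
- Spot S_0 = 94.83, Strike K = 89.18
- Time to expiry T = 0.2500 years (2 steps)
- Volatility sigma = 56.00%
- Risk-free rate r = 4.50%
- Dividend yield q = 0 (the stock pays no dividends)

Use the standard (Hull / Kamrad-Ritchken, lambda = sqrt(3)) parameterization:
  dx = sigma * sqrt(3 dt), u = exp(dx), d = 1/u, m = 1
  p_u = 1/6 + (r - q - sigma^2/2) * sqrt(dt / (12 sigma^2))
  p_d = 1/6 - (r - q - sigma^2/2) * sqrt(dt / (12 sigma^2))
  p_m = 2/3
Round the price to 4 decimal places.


dt = T/N = 0.125000; dx = sigma*sqrt(3*dt) = 0.342929
u = exp(dx) = 1.409068; d = 1/u = 0.709689
p_u = 0.146291, p_m = 0.666667, p_d = 0.187043
Discount per step: exp(-r*dt) = 0.994391
Stock lattice S(k, j) with j the centered position index:
  k=0: S(0,+0) = 94.8300
  k=1: S(1,-1) = 67.2998; S(1,+0) = 94.8300; S(1,+1) = 133.6219
  k=2: S(2,-2) = 47.7619; S(2,-1) = 67.2998; S(2,+0) = 94.8300; S(2,+1) = 133.6219; S(2,+2) = 188.2824
Terminal payoffs V(N, j) = max(K - S_T, 0):
  V(2,-2) = 41.418079; V(2,-1) = 21.880201; V(2,+0) = 0.000000; V(2,+1) = 0.000000; V(2,+2) = 0.000000
Backward induction: V(k, j) = exp(-r*dt) * [p_u * V(k+1, j+1) + p_m * V(k+1, j) + p_d * V(k+1, j-1)]
  V(1,-1) = exp(-r*dt) * [p_u*0.000000 + p_m*21.880201 + p_d*41.418079] = 22.208472
  V(1,+0) = exp(-r*dt) * [p_u*0.000000 + p_m*0.000000 + p_d*21.880201] = 4.069574
  V(1,+1) = exp(-r*dt) * [p_u*0.000000 + p_m*0.000000 + p_d*0.000000] = 0.000000
  V(0,+0) = exp(-r*dt) * [p_u*0.000000 + p_m*4.069574 + p_d*22.208472] = 6.828462

Answer: Price = V(0,0) = 6.8285


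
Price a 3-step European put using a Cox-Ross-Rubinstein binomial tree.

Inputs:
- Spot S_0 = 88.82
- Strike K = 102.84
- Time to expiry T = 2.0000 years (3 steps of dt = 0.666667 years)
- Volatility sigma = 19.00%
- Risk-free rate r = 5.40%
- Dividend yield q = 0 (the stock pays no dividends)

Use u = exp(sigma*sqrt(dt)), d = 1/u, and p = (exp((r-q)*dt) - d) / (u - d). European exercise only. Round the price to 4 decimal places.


Answer: Price = V(0,0) = 10.5561

Derivation:
dt = T/N = 0.666667
u = exp(sigma*sqrt(dt)) = 1.167815; d = 1/u = 0.856300
p = (exp((r-q)*dt) - d) / (u - d) = 0.578964
Discount per step: exp(-r*dt) = 0.964640
Stock lattice S(k, i) with i counting down-moves:
  k=0: S(0,0) = 88.8200
  k=1: S(1,0) = 103.7253; S(1,1) = 76.0566
  k=2: S(2,0) = 121.1320; S(2,1) = 88.8200; S(2,2) = 65.1273
  k=3: S(3,0) = 141.4597; S(3,1) = 103.7253; S(3,2) = 76.0566; S(3,3) = 55.7685
Terminal payoffs V(N, i) = max(K - S_T, 0):
  V(3,0) = 0.000000; V(3,1) = 0.000000; V(3,2) = 26.783423; V(3,3) = 47.071522
Backward induction: V(k, i) = exp(-r*dt) * [p * V(k+1, i) + (1-p) * V(k+1, i+1)].
  V(2,0) = exp(-r*dt) * [p*0.000000 + (1-p)*0.000000] = 0.000000
  V(2,1) = exp(-r*dt) * [p*0.000000 + (1-p)*26.783423] = 10.878049
  V(2,2) = exp(-r*dt) * [p*26.783423 + (1-p)*47.071522] = 34.076351
  V(1,0) = exp(-r*dt) * [p*0.000000 + (1-p)*10.878049] = 4.418104
  V(1,1) = exp(-r*dt) * [p*10.878049 + (1-p)*34.076351] = 19.915361
  V(0,0) = exp(-r*dt) * [p*4.418104 + (1-p)*19.915361] = 10.556070


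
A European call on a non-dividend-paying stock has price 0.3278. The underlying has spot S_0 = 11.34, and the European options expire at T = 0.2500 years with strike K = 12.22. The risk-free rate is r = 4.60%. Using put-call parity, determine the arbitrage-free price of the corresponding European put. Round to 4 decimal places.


Answer: Put price = 1.0681

Derivation:
Put-call parity: C - P = S_0 * exp(-qT) - K * exp(-rT).
S_0 * exp(-qT) = 11.3400 * 1.00000000 = 11.34000000
K * exp(-rT) = 12.2200 * 0.98856587 = 12.08027496
P = C - S*exp(-qT) + K*exp(-rT)
P = 0.3278 - 11.34000000 + 12.08027496 = 1.0681


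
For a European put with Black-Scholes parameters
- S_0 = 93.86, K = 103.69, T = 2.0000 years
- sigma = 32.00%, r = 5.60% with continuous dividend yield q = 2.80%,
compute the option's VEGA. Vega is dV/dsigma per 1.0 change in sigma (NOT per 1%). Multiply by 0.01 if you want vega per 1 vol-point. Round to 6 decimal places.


Answer: Vega = 49.650018

Derivation:
d1 = 0.1299278477; d2 = -0.3226204922
phi(d1) = 0.3955891303; exp(-qT) = 0.9455391359; exp(-rT) = 0.8940442575
Vega = S * exp(-qT) * phi(d1) * sqrt(T) = 93.8600 * 0.9455391359 * 0.3955891303 * 1.4142135624 = 49.650018


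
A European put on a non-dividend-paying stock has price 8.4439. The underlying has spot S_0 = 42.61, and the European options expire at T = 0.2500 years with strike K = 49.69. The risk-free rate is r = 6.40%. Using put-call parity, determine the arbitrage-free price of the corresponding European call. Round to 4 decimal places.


Put-call parity: C - P = S_0 * exp(-qT) - K * exp(-rT).
S_0 * exp(-qT) = 42.6100 * 1.00000000 = 42.61000000
K * exp(-rT) = 49.6900 * 0.98412732 = 48.90128653
C = P + S*exp(-qT) - K*exp(-rT)
C = 8.4439 + 42.61000000 - 48.90128653 = 2.1526

Answer: Call price = 2.1526


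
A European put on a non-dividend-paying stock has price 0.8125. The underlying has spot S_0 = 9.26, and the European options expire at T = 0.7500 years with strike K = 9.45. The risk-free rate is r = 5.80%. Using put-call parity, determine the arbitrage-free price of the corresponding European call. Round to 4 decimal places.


Put-call parity: C - P = S_0 * exp(-qT) - K * exp(-rT).
S_0 * exp(-qT) = 9.2600 * 1.00000000 = 9.26000000
K * exp(-rT) = 9.4500 * 0.95743255 = 9.04773764
C = P + S*exp(-qT) - K*exp(-rT)
C = 0.8125 + 9.26000000 - 9.04773764 = 1.0248

Answer: Call price = 1.0248


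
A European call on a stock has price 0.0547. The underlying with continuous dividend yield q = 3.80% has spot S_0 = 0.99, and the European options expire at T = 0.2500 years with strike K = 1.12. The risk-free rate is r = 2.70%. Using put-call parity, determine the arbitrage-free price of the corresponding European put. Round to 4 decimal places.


Answer: Put price = 0.1865

Derivation:
Put-call parity: C - P = S_0 * exp(-qT) - K * exp(-rT).
S_0 * exp(-qT) = 0.9900 * 0.99054498 = 0.98063953
K * exp(-rT) = 1.1200 * 0.99327273 = 1.11246546
P = C - S*exp(-qT) + K*exp(-rT)
P = 0.0547 - 0.98063953 + 1.11246546 = 0.1865


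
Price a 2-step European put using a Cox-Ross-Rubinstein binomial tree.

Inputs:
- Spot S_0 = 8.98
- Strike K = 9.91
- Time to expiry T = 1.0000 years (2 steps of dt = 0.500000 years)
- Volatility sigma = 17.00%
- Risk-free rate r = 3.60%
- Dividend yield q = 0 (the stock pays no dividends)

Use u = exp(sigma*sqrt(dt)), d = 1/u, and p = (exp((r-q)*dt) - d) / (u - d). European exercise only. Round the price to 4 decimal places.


dt = T/N = 0.500000
u = exp(sigma*sqrt(dt)) = 1.127732; d = 1/u = 0.886736
p = (exp((r-q)*dt) - d) / (u - d) = 0.545350
Discount per step: exp(-r*dt) = 0.982161
Stock lattice S(k, i) with i counting down-moves:
  k=0: S(0,0) = 8.9800
  k=1: S(1,0) = 10.1270; S(1,1) = 7.9629
  k=2: S(2,0) = 11.4206; S(2,1) = 8.9800; S(2,2) = 7.0610
Terminal payoffs V(N, i) = max(K - S_T, 0):
  V(2,0) = 0.000000; V(2,1) = 0.930000; V(2,2) = 2.849022
Backward induction: V(k, i) = exp(-r*dt) * [p * V(k+1, i) + (1-p) * V(k+1, i+1)].
  V(1,0) = exp(-r*dt) * [p*0.000000 + (1-p)*0.930000] = 0.415281
  V(1,1) = exp(-r*dt) * [p*0.930000 + (1-p)*2.849022] = 1.770328
  V(0,0) = exp(-r*dt) * [p*0.415281 + (1-p)*1.770328] = 1.012954

Answer: Price = V(0,0) = 1.0130


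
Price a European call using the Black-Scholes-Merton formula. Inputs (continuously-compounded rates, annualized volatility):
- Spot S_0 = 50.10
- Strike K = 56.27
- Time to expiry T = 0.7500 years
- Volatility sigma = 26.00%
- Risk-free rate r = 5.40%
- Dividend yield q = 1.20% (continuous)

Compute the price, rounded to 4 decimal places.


Answer: Price = 2.7774

Derivation:
d1 = (ln(S/K) + (r - q + 0.5*sigma^2) * T) / (sigma * sqrt(T)) = -0.26331847
d2 = d1 - sigma * sqrt(T) = -0.48848507
exp(-rT) = 0.96030916; exp(-qT) = 0.99104038
C = S_0 * exp(-qT) * N(d1) - K * exp(-rT) * N(d2)
N(d1) = 0.39615256; N(d2) = 0.31260315
C = 50.1000 * 0.99104038 * 0.39615256 - 56.2700 * 0.96030916 * 0.31260315 = 2.7774


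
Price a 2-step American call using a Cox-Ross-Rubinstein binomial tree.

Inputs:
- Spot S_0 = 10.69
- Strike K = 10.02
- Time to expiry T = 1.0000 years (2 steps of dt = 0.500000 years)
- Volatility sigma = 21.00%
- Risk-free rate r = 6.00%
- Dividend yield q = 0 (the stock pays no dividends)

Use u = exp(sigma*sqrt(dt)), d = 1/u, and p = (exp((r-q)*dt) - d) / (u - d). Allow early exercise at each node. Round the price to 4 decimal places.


dt = T/N = 0.500000
u = exp(sigma*sqrt(dt)) = 1.160084; d = 1/u = 0.862007
p = (exp((r-q)*dt) - d) / (u - d) = 0.565115
Discount per step: exp(-r*dt) = 0.970446
Stock lattice S(k, i) with i counting down-moves:
  k=0: S(0,0) = 10.6900
  k=1: S(1,0) = 12.4013; S(1,1) = 9.2148
  k=2: S(2,0) = 14.3865; S(2,1) = 10.6900; S(2,2) = 7.9433
Terminal payoffs V(N, i) = max(S_T - K, 0):
  V(2,0) = 4.366548; V(2,1) = 0.670000; V(2,2) = 0.000000
Backward induction: V(k, i) = exp(-r*dt) * [p * V(k+1, i) + (1-p) * V(k+1, i+1)]; then take max(V_cont, immediate exercise) for American.
  V(1,0) = exp(-r*dt) * [p*4.366548 + (1-p)*0.670000] = 2.677434; exercise = 2.381298; V(1,0) = max -> 2.677434
  V(1,1) = exp(-r*dt) * [p*0.670000 + (1-p)*0.000000] = 0.367437; exercise = 0.000000; V(1,1) = max -> 0.367437
  V(0,0) = exp(-r*dt) * [p*2.677434 + (1-p)*0.367437] = 1.623410; exercise = 0.670000; V(0,0) = max -> 1.623410

Answer: Price = V(0,0) = 1.6234
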